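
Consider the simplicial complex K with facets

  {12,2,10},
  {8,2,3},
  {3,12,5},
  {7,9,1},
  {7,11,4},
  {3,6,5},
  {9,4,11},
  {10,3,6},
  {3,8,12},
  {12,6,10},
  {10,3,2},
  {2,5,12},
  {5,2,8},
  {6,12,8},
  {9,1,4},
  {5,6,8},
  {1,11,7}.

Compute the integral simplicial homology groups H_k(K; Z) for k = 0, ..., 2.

We work with the vertex ordering 1 < 2 < 3 < 4 < 5 < 6 < 7 < 8 < 9 < 10 < 11 < 12. The simplices of K, each written with vertices in increasing order, are:

  0-simplices (12): [1], [2], [3], [4], [5], [6], [7], [8], [9], [10], [11], [12]
  1-simplices (28): (28 of them)
  2-simplices (17): (17 of them)

so the chain groups are C_0 ≅ Z^12, C_1 ≅ Z^28, C_2 ≅ Z^17.

The boundary map ∂_1: C_1 → C_0 sends each edge [p,q] (with p < q) to q − p. For instance
  ∂[9,11] = [11] − [9].
The resulting 12×28 matrix has rank 10, and its Smith normal form has invariant factors (1,1,1,1,1,1,1,1,1,1).

Boundary ∂_2: C_2 → C_1 sends each 2-simplex [p,q,r] to [q,r] − [p,r] + [p,q]. For instance
  ∂[6,8,12] = [8,12] − [6,12] + [6,8],
  ∂[1,4,9] = [4,9] − [1,9] + [1,4].
The resulting 28×17 matrix has rank 17, and its Smith normal form has invariant factors (1,1,1,1,1,1,1,1,1,1,1,1,1,1,1,1,2).

From H_k ≅ ker(∂_k) / im(∂_{k+1}) we obtain:

  H_0: rank C_0 − rank ∂_1 = 12 − 10 = 2, and the invariant factors of ∂_1 are all 1, so H_0 ≅ Z^2.
  H_1: rank ker ∂_1 − rank ∂_2 = (28 − 10) − 17 = 1, and ∂_2 has invariant factor 2 > 1, so H_1 ≅ Z ⊕ Z/2.
  H_2: rank ker ∂_2 − rank ∂_3 = (17 − 17) − 0 = 0, and there is no ∂_3, so H_2 ≅ 0.

H_0 ≅ Z^2,  H_1 ≅ Z ⊕ Z/2,  H_2 = 0.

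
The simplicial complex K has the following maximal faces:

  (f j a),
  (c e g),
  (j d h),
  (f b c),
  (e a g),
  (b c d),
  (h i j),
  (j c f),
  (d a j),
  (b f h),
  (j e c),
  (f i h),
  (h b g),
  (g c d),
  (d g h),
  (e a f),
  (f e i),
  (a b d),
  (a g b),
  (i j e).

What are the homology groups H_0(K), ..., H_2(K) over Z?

H_0 = Z,  H_1 = Z ⊕ Z/2,  H_2 = 0.

Fix the vertex order a < b < c < d < e < f < g < h < i < j and write every simplex with vertices in increasing order. Then dim K = 2 and the simplices of K are:

  0-simplices (10): a, b, c, d, e, f, g, h, i, j
  1-simplices (30): ab, ad, ae, af, ag, aj, bc, bd, bf, bg, bh, cd, ce, cf, cg, cj, dg, dh, dj, ef, eg, ei, ej, fh, fi, fj, gh, hi, hj, ij
  2-simplices (20): abd, abg, adj, aef, aeg, afj, bcd, bcf, bfh, bgh, cdg, ceg, cej, cfj, dgh, dhj, efi, eij, fhi, hij

so the chain groups are C_0 ≅ Z^10, C_1 ≅ Z^30, C_2 ≅ Z^20.

Boundary ∂_1: C_1 → C_0 maps an edge to its endpoints' difference, ∂[p,q] = q − p.
As a 10×30 matrix over Z this has rank 9, with invariant factors (1,1,1,1,1,1,1,1,1).

The boundary map ∂_2: C_2 → C_1 maps a triangle to the signed sum of its edges. For instance
  ∂afj = fj − aj + af,
  ∂cdg = dg − cg + cd.
This gives a 30×20 integer matrix of rank 20; reducing to Smith normal form yields diagonal entries (1,1,1,1,1,1,1,1,1,1,1,1,1,1,1,1,1,1,1,2).

Now H_k = ker ∂_k / im ∂_{k+1}, so:

  H_0: rank C_0 − rank ∂_1 = 10 − 9 = 1, and the invariant factors of ∂_1 are all 1, so H_0 = Z.
  H_1: rank ker ∂_1 − rank ∂_2 = (30 − 9) − 20 = 1, and ∂_2 has invariant factor 2 > 1, so H_1 = Z ⊕ Z/2.
  H_2: rank ker ∂_2 − rank ∂_3 = (20 − 20) − 0 = 0, and there is no ∂_3, so H_2 = 0.

As a check, the Euler characteristic is 10 − 30 + 20 = 0, which agrees with 1 − 1 + 0 = 0.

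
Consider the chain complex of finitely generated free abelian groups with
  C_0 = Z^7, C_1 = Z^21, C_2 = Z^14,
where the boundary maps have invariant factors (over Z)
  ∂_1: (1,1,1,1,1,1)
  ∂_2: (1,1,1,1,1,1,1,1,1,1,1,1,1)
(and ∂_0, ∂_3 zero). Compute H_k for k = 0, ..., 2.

H_0: b_0 = 7 − 0 − 6 = 1; torsion from ∂_1 factors > 1: none. So H_0 = Z.
H_1: b_1 = 21 − 6 − 13 = 2; torsion from ∂_2 factors > 1: none. So H_1 = Z^2.
H_2: b_2 = 14 − 13 − 0 = 1; torsion from ∂_3 factors > 1: none. So H_2 = Z.

H_0 = Z,  H_1 = Z^2,  H_2 = Z.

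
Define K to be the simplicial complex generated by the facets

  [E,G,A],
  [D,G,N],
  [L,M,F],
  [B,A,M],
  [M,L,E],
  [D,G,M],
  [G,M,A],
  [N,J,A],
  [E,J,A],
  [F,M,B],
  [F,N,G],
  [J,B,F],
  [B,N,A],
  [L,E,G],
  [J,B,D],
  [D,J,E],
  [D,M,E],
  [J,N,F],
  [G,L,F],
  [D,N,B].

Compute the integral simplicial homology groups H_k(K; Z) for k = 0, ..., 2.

H_0 = Z,  H_1 = Z ⊕ Z/2,  H_2 = 0.

We work with the vertex ordering A < B < D < E < F < G < J < L < M < N. The simplices of K, each written with vertices in increasing order, are:

  0-simplices (10): A, B, D, E, F, G, J, L, M, N
  1-simplices (30): AB, AE, AG, AJ, AM, AN, BD, BF, BJ, BM, BN, DE, DG, DJ, DM, DN, EG, EJ, EL, EM, FG, FJ, FL, FM, FN, GL, GM, GN, JN, LM
  2-simplices (20): ABM, ABN, AEG, AEJ, AGM, AJN, BDJ, BDN, BFJ, BFM, DEJ, DEM, DGM, DGN, EGL, ELM, FGL, FGN, FJN, FLM

giving chain groups C_0 ≅ Z^10, C_1 ≅ Z^30, C_2 ≅ Z^20.

Boundary ∂_1: C_1 → C_0 maps an edge to its endpoints' difference, ∂[p,q] = q − p.
As a 10×30 matrix over Z this has rank 9, with invariant factors (1,1,1,1,1,1,1,1,1).

Boundary ∂_2: C_2 → C_1 maps a triangle to the signed sum of its edges. For instance
  ∂DEJ = EJ − DJ + DE,
  ∂DGN = GN − DN + DG.
The 30×20 boundary matrix has rank 20 and Smith normal form diag(1,1,1,1,1,1,1,1,1,1,1,1,1,1,1,1,1,1,1,2).

Computing H_k = (kernel of ∂_k) / (image of ∂_{k+1}):

  H_0: rank C_0 − rank ∂_1 = 10 − 9 = 1, and the invariant factors of ∂_1 are all 1, so H_0 = Z.
  H_1: rank ker ∂_1 − rank ∂_2 = (30 − 9) − 20 = 1, and ∂_2 has invariant factor 2 > 1, so H_1 = Z ⊕ Z/2.
  H_2: rank ker ∂_2 − rank ∂_3 = (20 − 20) − 0 = 0, and there is no ∂_3, so H_2 = 0.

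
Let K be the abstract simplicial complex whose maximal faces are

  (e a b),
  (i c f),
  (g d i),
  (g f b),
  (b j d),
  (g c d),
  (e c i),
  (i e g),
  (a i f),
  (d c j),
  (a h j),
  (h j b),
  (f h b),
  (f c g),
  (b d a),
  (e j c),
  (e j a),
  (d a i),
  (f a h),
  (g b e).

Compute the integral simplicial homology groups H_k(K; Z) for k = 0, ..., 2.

H_0 ≅ Z,  H_1 ≅ Z ⊕ Z/2Z,  H_2 = 0.

We work with the vertex ordering a < b < c < d < e < f < g < h < i < j. The simplices of K, each written with vertices in increasing order, are:

  0-simplices (10): a, b, c, d, e, f, g, h, i, j
  1-simplices (30): ab, ad, ae, af, ah, ai, aj, bd, be, bf, bg, bh, bj, cd, ce, cf, cg, ci, cj, dg, di, dj, eg, ei, ej, fg, fh, fi, gi, hj
  2-simplices (20): abd, abe, adi, aej, afh, afi, ahj, bdj, beg, bfg, bfh, bhj, cdg, cdj, cei, cej, cfg, cfi, dgi, egi

so the chain groups are C_0 ≅ Z^10, C_1 ≅ Z^30, C_2 ≅ Z^20.

Boundary ∂_1: C_1 → C_0 maps an edge to its endpoints' difference, ∂[p,q] = q − p. For instance
  ∂be = e − b.
The resulting 10×30 matrix has rank 9, and its Smith normal form has invariant factors (1,1,1,1,1,1,1,1,1).

∂_2: C_2 → C_1 maps a triangle to the signed sum of its edges. For instance
  ∂adi = di − ai + ad,
  ∂afi = fi − ai + af.
The 30×20 boundary matrix has rank 20 and Smith normal form diag(1,1,1,1,1,1,1,1,1,1,1,1,1,1,1,1,1,1,1,2).

Reading off H_k = ker ∂_k / im ∂_{k+1}:

  H_0: rank C_0 − rank ∂_1 = 10 − 9 = 1, and the invariant factors of ∂_1 are all 1, so H_0 = Z.
  H_1: rank ker ∂_1 − rank ∂_2 = (30 − 9) − 20 = 1, and ∂_2 has invariant factor 2 > 1, so H_1 = Z ⊕ Z/2Z.
  H_2: rank ker ∂_2 − rank ∂_3 = (20 − 20) − 0 = 0, and there is no ∂_3, so H_2 = 0.

As a check, the Euler characteristic is 10 − 30 + 20 = 0, which agrees with 1 − 1 + 0 = 0.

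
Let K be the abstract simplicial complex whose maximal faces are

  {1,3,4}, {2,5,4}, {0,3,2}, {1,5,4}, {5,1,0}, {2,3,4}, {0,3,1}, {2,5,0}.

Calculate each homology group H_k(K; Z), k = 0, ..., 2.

H_0 = Z,  H_1 = 0,  H_2 = Z.

K has 6 vertices, 12 edges, 8 triangles.
rank ∂_0 = 0, rank ∂_1 = 5 ⇒ b_0 = 6 − 0 − 5 = 1; all invariant factors of ∂_1 are 1 so no torsion. So H_0 = Z.
rank ∂_1 = 5, rank ∂_2 = 7 ⇒ b_1 = 12 − 5 − 7 = 0; all invariant factors of ∂_2 are 1 so no torsion. So H_1 = 0.
rank ∂_2 = 7, rank ∂_3 = 0 ⇒ b_2 = 8 − 7 − 0 = 1. So H_2 = Z.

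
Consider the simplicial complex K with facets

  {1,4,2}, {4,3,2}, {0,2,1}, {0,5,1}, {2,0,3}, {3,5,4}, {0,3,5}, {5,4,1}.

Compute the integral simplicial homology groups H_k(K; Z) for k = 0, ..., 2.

H_0 = Z,  H_1 = 0,  H_2 = Z.

Fix the vertex order 0 < 1 < 2 < 3 < 4 < 5 and write every simplex with vertices in increasing order. Then dim K = 2 and the simplices of K are:

  0-simplices (6): [0], [1], [2], [3], [4], [5]
  1-simplices (12): [0,1], [0,2], [0,3], [0,5], [1,2], [1,4], [1,5], [2,3], [2,4], [3,4], [3,5], [4,5]
  2-simplices (8): [0,1,2], [0,1,5], [0,2,3], [0,3,5], [1,2,4], [1,4,5], [2,3,4], [3,4,5]

Hence C_0 ≅ Z^6, C_1 ≅ Z^12, C_2 ≅ Z^8.

∂_1: C_1 → C_0 sends each edge [p,q] (with p < q) to q − p.
The 6×12 boundary matrix has rank 5 and Smith normal form diag(1,1,1,1,1).

The boundary map ∂_2: C_2 → C_1 acts by ∂[p,q,r] = [q,r] − [p,r] + [p,q]. For instance
  ∂[0,3,5] = [3,5] − [0,5] + [0,3],
  ∂[1,2,4] = [2,4] − [1,4] + [1,2].
As a 12×8 matrix over Z this has rank 7, with invariant factors (1,1,1,1,1,1,1).

Reading off H_k = ker ∂_k / im ∂_{k+1}:

  H_0: rank C_0 − rank ∂_1 = 6 − 5 = 1, and the invariant factors of ∂_1 are all 1, so H_0 = Z.
  H_1: rank ker ∂_1 − rank ∂_2 = (12 − 5) − 7 = 0, and the invariant factors of ∂_2 are all 1, so H_1 = 0.
  H_2: rank ker ∂_2 − rank ∂_3 = (8 − 7) − 0 = 1, and there is no ∂_3, so H_2 = Z.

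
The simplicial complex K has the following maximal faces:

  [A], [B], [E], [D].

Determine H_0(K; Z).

H_0 ≅ Z^4.

Take the total order A < B < D < E on the vertex set. Then K (dimension 0) consists of the simplices:

  0-simplices (4): A, B, D, E

so the chain groups are C_0 ≅ Z^4.

Now H_k = ker ∂_k / im ∂_{k+1}, so:

  H_0: rank C_0 − rank ∂_1 = 4 − 0 = 4, and there is no ∂_1, so H_0 = Z^4.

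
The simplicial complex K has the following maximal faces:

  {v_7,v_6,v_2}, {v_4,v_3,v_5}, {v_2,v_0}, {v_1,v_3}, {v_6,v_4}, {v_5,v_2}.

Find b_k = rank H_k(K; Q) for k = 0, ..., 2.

Order the vertices as v_0 < v_1 < v_2 < v_3 < v_4 < v_5 < v_6 < v_7. Listing each simplex with vertices in this order, K has dimension 2 with simplices:

  0-simplices (8): [v_0], [v_1], [v_2], [v_3], [v_4], [v_5], [v_6], [v_7]
  1-simplices (10): [v_0,v_2], [v_1,v_3], [v_2,v_5], [v_2,v_6], [v_2,v_7], [v_3,v_4], [v_3,v_5], [v_4,v_5], [v_4,v_6], [v_6,v_7]
  2-simplices (2): [v_2,v_6,v_7], [v_3,v_4,v_5]

giving chain groups C_0 ≅ Z^8, C_1 ≅ Z^10, C_2 ≅ Z^2.

The boundary map ∂_1: C_1 → C_0 maps an edge to its endpoints' difference, ∂[p,q] = q − p. For instance
  ∂[v_2,v_5] = [v_5] − [v_2].
The 8×10 boundary matrix has rank 7 and Smith normal form diag(1,1,1,1,1,1,1).

∂_2: C_2 → C_1 maps a triangle to the signed sum of its edges. For instance
  ∂[v_2,v_6,v_7] = [v_6,v_7] − [v_2,v_7] + [v_2,v_6],
  ∂[v_3,v_4,v_5] = [v_4,v_5] − [v_3,v_5] + [v_3,v_4].
The resulting 10×2 matrix has rank 2, and its Smith normal form has invariant factors (1,1).

From H_k ≅ ker(∂_k) / im(∂_{k+1}) we obtain:

  H_0: rank C_0 − rank ∂_1 = 8 − 7 = 1, and the invariant factors of ∂_1 are all 1, so H_0 ≅ Z.
  H_1: rank ker ∂_1 − rank ∂_2 = (10 − 7) − 2 = 1, and the invariant factors of ∂_2 are all 1, so H_1 ≅ Z.
  H_2: rank ker ∂_2 − rank ∂_3 = (2 − 2) − 0 = 0, and there is no ∂_3, so H_2 ≅ 0.

Hence the Betti numbers are b_0 = 1, b_1 = 1, b_2 = 0.

b_0 = 1, b_1 = 1, b_2 = 0.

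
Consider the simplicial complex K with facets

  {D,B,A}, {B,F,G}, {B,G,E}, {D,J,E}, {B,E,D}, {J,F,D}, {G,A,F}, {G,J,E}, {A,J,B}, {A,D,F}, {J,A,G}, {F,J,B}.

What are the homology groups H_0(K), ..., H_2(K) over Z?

Fix the vertex order A < B < D < E < F < G < J and write every simplex with vertices in increasing order. Then dim K = 2 and the simplices of K are:

  0-simplices (7): A, B, D, E, F, G, J
  1-simplices (18): AB, AD, AF, AG, AJ, BD, BE, BF, BG, BJ, DE, DF, DJ, EG, EJ, FG, FJ, GJ
  2-simplices (12): ABD, ABJ, ADF, AFG, AGJ, BDE, BEG, BFG, BFJ, DEJ, DFJ, EGJ

Hence C_0 ≅ Z^7, C_1 ≅ Z^18, C_2 ≅ Z^12.

∂_1: C_1 → C_0 is given by ∂[p,q] = [q] − [p]. For instance
  ∂GJ = J − G.
This gives a 7×18 integer matrix of rank 6; reducing to Smith normal form yields diagonal entries (1,1,1,1,1,1).

Boundary ∂_2: C_2 → C_1 maps a triangle to the signed sum of its edges. For instance
  ∂ABD = BD − AD + AB,
  ∂ADF = DF − AF + AD.
The 18×12 boundary matrix has rank 12 and Smith normal form diag(1,1,1,1,1,1,1,1,1,1,1,2).

From H_k ≅ ker(∂_k) / im(∂_{k+1}) we obtain:

  H_0: rank C_0 − rank ∂_1 = 7 − 6 = 1, and the invariant factors of ∂_1 are all 1, so H_0 = Z.
  H_1: rank ker ∂_1 − rank ∂_2 = (18 − 6) − 12 = 0, and ∂_2 has invariant factor 2 > 1, so H_1 = Z/2Z.
  H_2: rank ker ∂_2 − rank ∂_3 = (12 − 12) − 0 = 0, and there is no ∂_3, so H_2 = 0.

As a check, the Euler characteristic is 7 − 18 + 12 = 1, which agrees with 1 − 0 + 0 = 1.
(K is a triangulation of the real projective plane RP^2.)

H_0 ≅ Z,  H_1 ≅ Z/2Z,  H_2 = 0.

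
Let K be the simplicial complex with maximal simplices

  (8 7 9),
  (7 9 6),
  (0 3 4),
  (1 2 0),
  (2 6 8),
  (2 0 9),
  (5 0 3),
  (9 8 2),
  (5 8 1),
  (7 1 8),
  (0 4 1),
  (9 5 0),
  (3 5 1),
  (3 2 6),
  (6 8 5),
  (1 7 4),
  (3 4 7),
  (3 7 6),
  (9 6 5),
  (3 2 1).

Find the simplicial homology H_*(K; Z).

Take the total order 0 < 1 < 2 < 3 < 4 < 5 < 6 < 7 < 8 < 9 on the vertex set. Then K (dimension 2) consists of the simplices:

  0-simplices (10): [0], [1], [2], [3], [4], [5], [6], [7], [8], [9]
  1-simplices (30): (30 of them)
  2-simplices (20): (20 of them)

Hence C_0 ≅ Z^10, C_1 ≅ Z^30, C_2 ≅ Z^20.

Boundary ∂_1: C_1 → C_0 is given by ∂[p,q] = [q] − [p].
The 10×30 boundary matrix has rank 9 and Smith normal form diag(1,1,1,1,1,1,1,1,1).

The boundary map ∂_2: C_2 → C_1 acts by ∂[p,q,r] = [q,r] − [p,r] + [p,q]. For instance
  ∂[2,3,6] = [3,6] − [2,6] + [2,3],
  ∂[2,6,8] = [6,8] − [2,8] + [2,6].
This gives a 30×20 integer matrix of rank 20; reducing to Smith normal form yields diagonal entries (1,1,1,1,1,1,1,1,1,1,1,1,1,1,1,1,1,1,1,2).

Reading off H_k = ker ∂_k / im ∂_{k+1}:

  H_0: rank C_0 − rank ∂_1 = 10 − 9 = 1, and the invariant factors of ∂_1 are all 1, so H_0 = Z.
  H_1: rank ker ∂_1 − rank ∂_2 = (30 − 9) − 20 = 1, and ∂_2 has invariant factor 2 > 1, so H_1 = Z ⊕ Z/2Z.
  H_2: rank ker ∂_2 − rank ∂_3 = (20 − 20) − 0 = 0, and there is no ∂_3, so H_2 = 0.

(K is a triangulation of the Klein bottle.)

H_0 = Z,  H_1 = Z ⊕ Z/2Z,  H_2 = 0.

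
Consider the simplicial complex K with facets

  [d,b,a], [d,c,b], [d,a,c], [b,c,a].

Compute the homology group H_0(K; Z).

H_0 ≅ Z.

Order the vertices as a < b < c < d. Listing each simplex with vertices in this order, K has dimension 2 with simplices:

  0-simplices (4): a, b, c, d
  1-simplices (6): ab, ac, ad, bc, bd, cd
  2-simplices (4): abc, abd, acd, bcd

giving chain groups C_0 ≅ Z^4, C_1 ≅ Z^6, C_2 ≅ Z^4.

The boundary map ∂_1: C_1 → C_0 sends each edge [p,q] (with p < q) to q − p.
The 4×6 boundary matrix has rank 3 and Smith normal form diag(1,1,1).

∂_2: C_2 → C_1 maps a triangle to the signed sum of its edges. For instance
  ∂abd = bd − ad + ab,
  ∂bcd = cd − bd + bc.
The resulting 6×4 matrix has rank 3, and its Smith normal form has invariant factors (1,1,1).

From H_k ≅ ker(∂_k) / im(∂_{k+1}) we obtain:

  H_0: rank C_0 − rank ∂_1 = 4 − 3 = 1, and the invariant factors of ∂_1 are all 1, so H_0 ≅ Z.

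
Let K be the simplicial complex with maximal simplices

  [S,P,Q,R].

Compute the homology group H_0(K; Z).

H_0 ≅ Z.

Fix the vertex order P < Q < R < S and write every simplex with vertices in increasing order. Then dim K = 3 and the simplices of K are:

  0-simplices (4): P, Q, R, S
  1-simplices (6): PQ, PR, PS, QR, QS, RS
  2-simplices (4): PQR, PQS, PRS, QRS
  3-simplices (1): PQRS

giving chain groups C_0 ≅ Z^4, C_1 ≅ Z^6, C_2 ≅ Z^4, C_3 ≅ Z^1.

Boundary ∂_1: C_1 → C_0 maps an edge to its endpoints' difference, ∂[p,q] = q − p.
The 4×6 boundary matrix has rank 3 and Smith normal form diag(1,1,1).

Boundary ∂_2: C_2 → C_1 maps a triangle to the signed sum of its edges. For instance
  ∂PRS = RS − PS + PR,
  ∂QRS = RS − QS + QR.
This gives a 6×4 integer matrix of rank 3; reducing to Smith normal form yields diagonal entries (1,1,1).

The boundary map ∂_3: C_3 → C_2 sends each 3-simplex σ to the alternating sum Σ_i (−1)^i (σ with its i-th vertex removed). For instance
  ∂PQRS = QRS − PRS + PQS − PQR.
As a 4×1 matrix over Z this has rank 1, with invariant factors (1).

Now H_k = ker ∂_k / im ∂_{k+1}, so:

  H_0: rank C_0 − rank ∂_1 = 4 − 3 = 1, and the invariant factors of ∂_1 are all 1, so H_0 = Z.

(K is a triangulation of the 3-simplex.)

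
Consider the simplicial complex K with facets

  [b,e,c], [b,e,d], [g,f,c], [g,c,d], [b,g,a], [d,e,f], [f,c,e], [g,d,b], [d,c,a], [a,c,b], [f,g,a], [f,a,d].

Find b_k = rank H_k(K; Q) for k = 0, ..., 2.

Order the vertices as a < b < c < d < e < f < g. Listing each simplex with vertices in this order, K has dimension 2 with simplices:

  0-simplices (7): a, b, c, d, e, f, g
  1-simplices (18): ab, ac, ad, af, ag, bc, bd, be, bg, cd, ce, cf, cg, de, df, dg, ef, fg
  2-simplices (12): abc, abg, acd, adf, afg, bce, bde, bdg, cdg, cef, cfg, def

so the chain groups are C_0 ≅ Z^7, C_1 ≅ Z^18, C_2 ≅ Z^12.

The boundary map ∂_1: C_1 → C_0 is given by ∂[p,q] = [q] − [p]. For instance
  ∂ac = c − a.
The resulting 7×18 matrix has rank 6, and its Smith normal form has invariant factors (1,1,1,1,1,1).

The boundary map ∂_2: C_2 → C_1 acts by ∂[p,q,r] = [q,r] − [p,r] + [p,q]. For instance
  ∂cfg = fg − cg + cf,
  ∂bdg = dg − bg + bd.
The resulting 18×12 matrix has rank 12, and its Smith normal form has invariant factors (1,1,1,1,1,1,1,1,1,1,1,2).

Reading off H_k = ker ∂_k / im ∂_{k+1}:

  H_0: rank C_0 − rank ∂_1 = 7 − 6 = 1, and the invariant factors of ∂_1 are all 1, so H_0 ≅ Z.
  H_1: rank ker ∂_1 − rank ∂_2 = (18 − 6) − 12 = 0, and ∂_2 has invariant factor 2 > 1, so H_1 ≅ Z/2.
  H_2: rank ker ∂_2 − rank ∂_3 = (12 − 12) − 0 = 0, and there is no ∂_3, so H_2 ≅ 0.

As a check, the Euler characteristic is 7 − 18 + 12 = 1, which agrees with 1 − 0 + 0 = 1.

Hence the Betti numbers are b_0 = 1, b_1 = 0, b_2 = 0.

b_0 = 1, b_1 = 0, b_2 = 0.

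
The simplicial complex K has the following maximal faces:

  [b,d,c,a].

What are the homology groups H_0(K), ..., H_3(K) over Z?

H_0 ≅ Z,  H_1 = 0,  H_2 = 0,  H_3 = 0.

K has 4 vertices, 6 edges, 4 triangles, 1 3-simplex.
rank ∂_0 = 0, rank ∂_1 = 3 ⇒ b_0 = 4 − 0 − 3 = 1; all invariant factors of ∂_1 are 1 so no torsion. So H_0 = Z.
rank ∂_1 = 3, rank ∂_2 = 3 ⇒ b_1 = 6 − 3 − 3 = 0; all invariant factors of ∂_2 are 1 so no torsion. So H_1 = 0.
rank ∂_2 = 3, rank ∂_3 = 1 ⇒ b_2 = 4 − 3 − 1 = 0; all invariant factors of ∂_3 are 1 so no torsion. So H_2 = 0.
rank ∂_3 = 1, rank ∂_4 = 0 ⇒ b_3 = 1 − 1 − 0 = 0. So H_3 = 0.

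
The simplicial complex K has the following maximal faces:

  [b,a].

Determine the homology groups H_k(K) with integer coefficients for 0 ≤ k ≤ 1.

Take the total order a < b on the vertex set. Then K (dimension 1) consists of the simplices:

  0-simplices (2): a, b
  1-simplices (1): ab

Hence C_0 ≅ Z^2, C_1 ≅ Z^1.

Boundary ∂_1: C_1 → C_0 is given by ∂[p,q] = [q] − [p]. For instance
  ∂ab = b − a.
This gives a 2×1 integer matrix of rank 1; reducing to Smith normal form yields diagonal entries (1).

Computing H_k = (kernel of ∂_k) / (image of ∂_{k+1}):

  H_0: rank C_0 − rank ∂_1 = 2 − 1 = 1, and the invariant factors of ∂_1 are all 1, so H_0 ≅ Z.
  H_1: rank ker ∂_1 − rank ∂_2 = (1 − 1) − 0 = 0, and there is no ∂_2, so H_1 ≅ 0.

As a check, the Euler characteristic is 2 − 1 = 1, which agrees with 1 − 0 = 1.

H_0 ≅ Z,  H_1 = 0.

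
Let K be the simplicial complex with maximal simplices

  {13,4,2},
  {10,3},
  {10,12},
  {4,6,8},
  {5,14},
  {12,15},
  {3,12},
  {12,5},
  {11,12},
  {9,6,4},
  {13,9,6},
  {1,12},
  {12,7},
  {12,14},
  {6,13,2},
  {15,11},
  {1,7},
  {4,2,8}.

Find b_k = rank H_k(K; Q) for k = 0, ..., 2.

b_0 = 2, b_1 = 5, b_2 = 0.

Order the vertices as 1 < 2 < 3 < 4 < 5 < 6 < 7 < 8 < 9 < 10 < 11 < 12 < 13 < 14 < 15. Listing each simplex with vertices in this order, K has dimension 2 with simplices:

  0-simplices (15): [1], [2], [3], [4], [5], [6], [7], [8], [9], [10], [11], [12], [13], [14], [15]
  1-simplices (24): (24 of them)
  2-simplices (6): [2,4,8], [2,4,13], [2,6,13], [4,6,8], [4,6,9], [6,9,13]

giving chain groups C_0 ≅ Z^15, C_1 ≅ Z^24, C_2 ≅ Z^6.

∂_1: C_1 → C_0 sends each edge [p,q] (with p < q) to q − p.
As a 15×24 matrix over Z this has rank 13, with invariant factors (1,1,1,1,1,1,1,1,1,1,1,1,1).

The boundary map ∂_2: C_2 → C_1 sends each 2-simplex [p,q,r] to [q,r] − [p,r] + [p,q]. For instance
  ∂[2,6,13] = [6,13] − [2,13] + [2,6],
  ∂[6,9,13] = [9,13] − [6,13] + [6,9].
As a 24×6 matrix over Z this has rank 6, with invariant factors (1,1,1,1,1,1).

From H_k ≅ ker(∂_k) / im(∂_{k+1}) we obtain:

  H_0: rank C_0 − rank ∂_1 = 15 − 13 = 2, and the invariant factors of ∂_1 are all 1, so H_0 ≅ Z^2.
  H_1: rank ker ∂_1 − rank ∂_2 = (24 − 13) − 6 = 5, and the invariant factors of ∂_2 are all 1, so H_1 ≅ Z^5.
  H_2: rank ker ∂_2 − rank ∂_3 = (6 − 6) − 0 = 0, and there is no ∂_3, so H_2 ≅ 0.

Hence the Betti numbers are b_0 = 2, b_1 = 5, b_2 = 0.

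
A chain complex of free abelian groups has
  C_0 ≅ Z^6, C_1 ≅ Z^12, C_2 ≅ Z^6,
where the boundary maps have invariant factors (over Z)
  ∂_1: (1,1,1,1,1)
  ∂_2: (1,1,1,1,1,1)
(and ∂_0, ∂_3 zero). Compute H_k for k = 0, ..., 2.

H_0: b_0 = 6 − 0 − 5 = 1; torsion from ∂_1 factors > 1: none. So H_0 ≅ Z.
H_1: b_1 = 12 − 5 − 6 = 1; torsion from ∂_2 factors > 1: none. So H_1 ≅ Z.
H_2: b_2 = 6 − 6 − 0 = 0; torsion from ∂_3 factors > 1: none. So H_2 ≅ 0.

H_0 ≅ Z,  H_1 ≅ Z,  H_2 = 0.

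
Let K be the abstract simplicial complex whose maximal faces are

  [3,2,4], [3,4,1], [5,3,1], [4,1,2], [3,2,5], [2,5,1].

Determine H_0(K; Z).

Fix the vertex order 1 < 2 < 3 < 4 < 5 and write every simplex with vertices in increasing order. Then dim K = 2 and the simplices of K are:

  0-simplices (5): [1], [2], [3], [4], [5]
  1-simplices (9): [1,2], [1,3], [1,4], [1,5], [2,3], [2,4], [2,5], [3,4], [3,5]
  2-simplices (6): [1,2,4], [1,2,5], [1,3,4], [1,3,5], [2,3,4], [2,3,5]

giving chain groups C_0 ≅ Z^5, C_1 ≅ Z^9, C_2 ≅ Z^6.

Boundary ∂_1: C_1 → C_0 sends each edge [p,q] (with p < q) to q − p. For instance
  ∂[3,5] = [5] − [3].
This gives a 5×9 integer matrix of rank 4; reducing to Smith normal form yields diagonal entries (1,1,1,1).

The boundary map ∂_2: C_2 → C_1 acts by ∂[p,q,r] = [q,r] − [p,r] + [p,q]. For instance
  ∂[2,3,4] = [3,4] − [2,4] + [2,3],
  ∂[1,3,5] = [3,5] − [1,5] + [1,3].
The 9×6 boundary matrix has rank 5 and Smith normal form diag(1,1,1,1,1).

From H_k ≅ ker(∂_k) / im(∂_{k+1}) we obtain:

  H_0: rank C_0 − rank ∂_1 = 5 − 4 = 1, and the invariant factors of ∂_1 are all 1, so H_0 = Z.

H_0 ≅ Z.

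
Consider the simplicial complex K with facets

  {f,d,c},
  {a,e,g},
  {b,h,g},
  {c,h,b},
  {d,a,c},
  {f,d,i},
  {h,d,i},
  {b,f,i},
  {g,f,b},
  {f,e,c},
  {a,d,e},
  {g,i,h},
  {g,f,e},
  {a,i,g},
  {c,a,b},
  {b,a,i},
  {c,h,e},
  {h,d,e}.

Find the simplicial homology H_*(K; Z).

H_0 ≅ Z,  H_1 ≅ Z ⊕ Z/2,  H_2 = 0.

Fix the vertex order a < b < c < d < e < f < g < h < i and write every simplex with vertices in increasing order. Then dim K = 2 and the simplices of K are:

  0-simplices (9): a, b, c, d, e, f, g, h, i
  1-simplices (27): ab, ac, ad, ae, ag, ai, bc, bf, bg, bh, bi, cd, ce, cf, ch, de, df, dh, di, ef, eg, eh, fg, fi, gh, gi, hi
  2-simplices (18): abc, abi, acd, ade, aeg, agi, bch, bfg, bfi, bgh, cdf, cef, ceh, deh, dfi, dhi, efg, ghi

giving chain groups C_0 ≅ Z^9, C_1 ≅ Z^27, C_2 ≅ Z^18.

∂_1: C_1 → C_0 sends each edge [p,q] (with p < q) to q − p.
This gives a 9×27 integer matrix of rank 8; reducing to Smith normal form yields diagonal entries (1,1,1,1,1,1,1,1).

∂_2: C_2 → C_1 acts by ∂[p,q,r] = [q,r] − [p,r] + [p,q]. For instance
  ∂bfi = fi − bi + bf,
  ∂dfi = fi − di + df.
The resulting 27×18 matrix has rank 18, and its Smith normal form has invariant factors (1,1,1,1,1,1,1,1,1,1,1,1,1,1,1,1,1,2).

Now H_k = ker ∂_k / im ∂_{k+1}, so:

  H_0: rank C_0 − rank ∂_1 = 9 − 8 = 1, and the invariant factors of ∂_1 are all 1, so H_0 ≅ Z.
  H_1: rank ker ∂_1 − rank ∂_2 = (27 − 8) − 18 = 1, and ∂_2 has invariant factor 2 > 1, so H_1 ≅ Z ⊕ Z/2.
  H_2: rank ker ∂_2 − rank ∂_3 = (18 − 18) − 0 = 0, and there is no ∂_3, so H_2 ≅ 0.

As a check, the Euler characteristic is 9 − 27 + 18 = 0, which agrees with 1 − 1 + 0 = 0.
(K is a triangulation of the Klein bottle.)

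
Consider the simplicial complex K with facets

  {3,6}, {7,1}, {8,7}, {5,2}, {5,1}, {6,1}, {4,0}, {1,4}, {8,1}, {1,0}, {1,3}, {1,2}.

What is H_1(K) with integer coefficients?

H_1 ≅ Z^4.

K has 9 vertices, 12 edges.
rank ∂_1 = 8, rank ∂_2 = 0 ⇒ b_1 = 12 − 8 − 0 = 4. So H_1 = Z^4.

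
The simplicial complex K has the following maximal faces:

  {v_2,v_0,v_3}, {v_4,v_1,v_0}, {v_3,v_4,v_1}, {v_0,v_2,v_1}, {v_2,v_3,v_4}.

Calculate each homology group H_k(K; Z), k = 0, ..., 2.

H_0 ≅ Z,  H_1 ≅ Z,  H_2 = 0.

Fix the vertex order v_0 < v_1 < v_2 < v_3 < v_4 and write every simplex with vertices in increasing order. Then dim K = 2 and the simplices of K are:

  0-simplices (5): [v_0], [v_1], [v_2], [v_3], [v_4]
  1-simplices (10): [v_0,v_1], [v_0,v_2], [v_0,v_3], [v_0,v_4], [v_1,v_2], [v_1,v_3], [v_1,v_4], [v_2,v_3], [v_2,v_4], [v_3,v_4]
  2-simplices (5): [v_0,v_1,v_2], [v_0,v_1,v_4], [v_0,v_2,v_3], [v_1,v_3,v_4], [v_2,v_3,v_4]

giving chain groups C_0 ≅ Z^5, C_1 ≅ Z^10, C_2 ≅ Z^5.

Boundary ∂_1: C_1 → C_0 maps an edge to its endpoints' difference, ∂[p,q] = q − p.
The resulting 5×10 matrix has rank 4, and its Smith normal form has invariant factors (1,1,1,1).

∂_2: C_2 → C_1 acts by ∂[p,q,r] = [q,r] − [p,r] + [p,q]. For instance
  ∂[v_2,v_3,v_4] = [v_3,v_4] − [v_2,v_4] + [v_2,v_3],
  ∂[v_0,v_2,v_3] = [v_2,v_3] − [v_0,v_3] + [v_0,v_2].
As a 10×5 matrix over Z this has rank 5, with invariant factors (1,1,1,1,1).

Computing H_k = (kernel of ∂_k) / (image of ∂_{k+1}):

  H_0: rank C_0 − rank ∂_1 = 5 − 4 = 1, and the invariant factors of ∂_1 are all 1, so H_0 ≅ Z.
  H_1: rank ker ∂_1 − rank ∂_2 = (10 − 4) − 5 = 1, and the invariant factors of ∂_2 are all 1, so H_1 ≅ Z.
  H_2: rank ker ∂_2 − rank ∂_3 = (5 − 5) − 0 = 0, and there is no ∂_3, so H_2 ≅ 0.

(K is a triangulation of the Möbius band.)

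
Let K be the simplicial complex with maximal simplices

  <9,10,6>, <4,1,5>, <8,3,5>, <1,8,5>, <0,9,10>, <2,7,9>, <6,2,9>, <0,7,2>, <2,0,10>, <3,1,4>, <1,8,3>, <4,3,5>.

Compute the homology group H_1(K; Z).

We work with the vertex ordering 0 < 1 < 2 < 3 < 4 < 5 < 6 < 7 < 8 < 9 < 10. The simplices of K, each written with vertices in increasing order, are:

  0-simplices (11): [0], [1], [2], [3], [4], [5], [6], [7], [8], [9], [10]
  1-simplices (21): [0,2], [0,7], [0,9], [0,10], [1,3], [1,4], [1,5], [1,8], [2,6], [2,7], [2,9], [2,10], [3,4], [3,5], [3,8], [4,5], [5,8], [6,9], [6,10], [7,9], [9,10]
  2-simplices (12): [0,2,7], [0,2,10], [0,9,10], [1,3,4], [1,3,8], [1,4,5], [1,5,8], [2,6,9], [2,7,9], [3,4,5], [3,5,8], [6,9,10]

giving chain groups C_0 ≅ Z^11, C_1 ≅ Z^21, C_2 ≅ Z^12.

The boundary map ∂_1: C_1 → C_0 is given by ∂[p,q] = [q] − [p].
The resulting 11×21 matrix has rank 9, and its Smith normal form has invariant factors (1,1,1,1,1,1,1,1,1).

∂_2: C_2 → C_1 maps a triangle to the signed sum of its edges. For instance
  ∂[2,7,9] = [7,9] − [2,9] + [2,7],
  ∂[3,5,8] = [5,8] − [3,8] + [3,5].
This gives a 21×12 integer matrix of rank 11; reducing to Smith normal form yields diagonal entries (1,1,1,1,1,1,1,1,1,1,1).

From H_k ≅ ker(∂_k) / im(∂_{k+1}) we obtain:

  H_1: rank ker ∂_1 − rank ∂_2 = (21 − 9) − 11 = 1, and the invariant factors of ∂_2 are all 1, so H_1 ≅ Z.

(K is a triangulation of the disjoint union of the cylinder S^1 x I and the 2-sphere S^2.)

H_1 ≅ Z.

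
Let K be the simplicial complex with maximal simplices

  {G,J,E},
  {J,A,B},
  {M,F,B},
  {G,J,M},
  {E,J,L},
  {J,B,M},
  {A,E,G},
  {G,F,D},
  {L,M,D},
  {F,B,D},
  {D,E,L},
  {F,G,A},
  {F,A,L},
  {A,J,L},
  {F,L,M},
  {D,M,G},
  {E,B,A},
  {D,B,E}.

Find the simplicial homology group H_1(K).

H_1 ≅ Z ⊕ Z/2Z.

Fix the vertex order A < B < D < E < F < G < J < L < M and write every simplex with vertices in increasing order. Then dim K = 2 and the simplices of K are:

  0-simplices (9): A, B, D, E, F, G, J, L, M
  1-simplices (27): AB, AE, AF, AG, AJ, AL, BD, BE, BF, BJ, BM, DE, DF, DG, DL, DM, EG, EJ, EL, FG, FL, FM, GJ, GM, JL, JM, LM
  2-simplices (18): ABE, ABJ, AEG, AFG, AFL, AJL, BDE, BDF, BFM, BJM, DEL, DFG, DGM, DLM, EGJ, EJL, FLM, GJM

giving chain groups C_0 ≅ Z^9, C_1 ≅ Z^27, C_2 ≅ Z^18.

The boundary map ∂_1: C_1 → C_0 is given by ∂[p,q] = [q] − [p]. For instance
  ∂AB = B − A.
This gives a 9×27 integer matrix of rank 8; reducing to Smith normal form yields diagonal entries (1,1,1,1,1,1,1,1).

∂_2: C_2 → C_1 maps a triangle to the signed sum of its edges. For instance
  ∂AFG = FG − AG + AF,
  ∂BJM = JM − BM + BJ.
This gives a 27×18 integer matrix of rank 18; reducing to Smith normal form yields diagonal entries (1,1,1,1,1,1,1,1,1,1,1,1,1,1,1,1,1,2).

From H_k ≅ ker(∂_k) / im(∂_{k+1}) we obtain:

  H_1: rank ker ∂_1 − rank ∂_2 = (27 − 8) − 18 = 1, and ∂_2 has invariant factor 2 > 1, so H_1 = Z ⊕ Z/2Z.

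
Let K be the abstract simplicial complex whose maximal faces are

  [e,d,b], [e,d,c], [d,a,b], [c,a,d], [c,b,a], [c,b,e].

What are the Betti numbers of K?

b_0 = 1, b_1 = 0, b_2 = 1.

Take the total order a < b < c < d < e on the vertex set. Then K (dimension 2) consists of the simplices:

  0-simplices (5): a, b, c, d, e
  1-simplices (9): ab, ac, ad, bc, bd, be, cd, ce, de
  2-simplices (6): abc, abd, acd, bce, bde, cde

giving chain groups C_0 ≅ Z^5, C_1 ≅ Z^9, C_2 ≅ Z^6.

Boundary ∂_1: C_1 → C_0 maps an edge to its endpoints' difference, ∂[p,q] = q − p.
The resulting 5×9 matrix has rank 4, and its Smith normal form has invariant factors (1,1,1,1).

∂_2: C_2 → C_1 maps a triangle to the signed sum of its edges. For instance
  ∂acd = cd − ad + ac,
  ∂cde = de − ce + cd.
This gives a 9×6 integer matrix of rank 5; reducing to Smith normal form yields diagonal entries (1,1,1,1,1).

Reading off H_k = ker ∂_k / im ∂_{k+1}:

  H_0: rank C_0 − rank ∂_1 = 5 − 4 = 1, and the invariant factors of ∂_1 are all 1, so H_0 ≅ Z.
  H_1: rank ker ∂_1 − rank ∂_2 = (9 − 4) − 5 = 0, and the invariant factors of ∂_2 are all 1, so H_1 ≅ 0.
  H_2: rank ker ∂_2 − rank ∂_3 = (6 − 5) − 0 = 1, and there is no ∂_3, so H_2 ≅ Z.

(K is a triangulation of the 2-sphere S^2.)

Hence the Betti numbers are b_0 = 1, b_1 = 0, b_2 = 1.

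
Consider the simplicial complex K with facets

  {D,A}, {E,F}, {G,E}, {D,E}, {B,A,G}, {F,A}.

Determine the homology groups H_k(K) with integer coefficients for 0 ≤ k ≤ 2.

H_0 ≅ Z,  H_1 ≅ Z^2,  H_2 = 0.

Order the vertices as A < B < D < E < F < G. Listing each simplex with vertices in this order, K has dimension 2 with simplices:

  0-simplices (6): A, B, D, E, F, G
  1-simplices (8): AB, AD, AF, AG, BG, DE, EF, EG
  2-simplices (1): ABG

Hence C_0 ≅ Z^6, C_1 ≅ Z^8, C_2 ≅ Z^1.

Boundary ∂_1: C_1 → C_0 sends each edge [p,q] (with p < q) to q − p. For instance
  ∂AD = D − A.
The resulting 6×8 matrix has rank 5, and its Smith normal form has invariant factors (1,1,1,1,1).

Boundary ∂_2: C_2 → C_1 acts by ∂[p,q,r] = [q,r] − [p,r] + [p,q]. For instance
  ∂ABG = BG − AG + AB.
The resulting 8×1 matrix has rank 1, and its Smith normal form has invariant factors (1).

From H_k ≅ ker(∂_k) / im(∂_{k+1}) we obtain:

  H_0: rank C_0 − rank ∂_1 = 6 − 5 = 1, and the invariant factors of ∂_1 are all 1, so H_0 = Z.
  H_1: rank ker ∂_1 − rank ∂_2 = (8 − 5) − 1 = 2, and the invariant factors of ∂_2 are all 1, so H_1 = Z^2.
  H_2: rank ker ∂_2 − rank ∂_3 = (1 − 1) − 0 = 0, and there is no ∂_3, so H_2 = 0.

As a check, the Euler characteristic is 6 − 8 + 1 = -1, which agrees with 1 − 2 + 0 = -1.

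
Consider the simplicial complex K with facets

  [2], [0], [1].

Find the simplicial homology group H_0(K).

Order the vertices as 0 < 1 < 2. Listing each simplex with vertices in this order, K has dimension 0 with simplices:

  0-simplices (3): [0], [1], [2]

so the chain groups are C_0 ≅ Z^3.

From H_k ≅ ker(∂_k) / im(∂_{k+1}) we obtain:

  H_0: rank C_0 − rank ∂_1 = 3 − 0 = 3, and there is no ∂_1, so H_0 = Z^3.

H_0 ≅ Z^3.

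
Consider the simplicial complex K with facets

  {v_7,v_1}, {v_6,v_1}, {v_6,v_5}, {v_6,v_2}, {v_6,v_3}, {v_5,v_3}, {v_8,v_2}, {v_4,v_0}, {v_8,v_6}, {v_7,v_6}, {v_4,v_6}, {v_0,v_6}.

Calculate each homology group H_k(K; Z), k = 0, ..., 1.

K has 9 vertices, 12 edges.
rank ∂_0 = 0, rank ∂_1 = 8 ⇒ b_0 = 9 − 0 − 8 = 1; all invariant factors of ∂_1 are 1 so no torsion. So H_0 = Z.
rank ∂_1 = 8, rank ∂_2 = 0 ⇒ b_1 = 12 − 8 − 0 = 4. So H_1 = Z^4.

H_0 = Z,  H_1 = Z^4.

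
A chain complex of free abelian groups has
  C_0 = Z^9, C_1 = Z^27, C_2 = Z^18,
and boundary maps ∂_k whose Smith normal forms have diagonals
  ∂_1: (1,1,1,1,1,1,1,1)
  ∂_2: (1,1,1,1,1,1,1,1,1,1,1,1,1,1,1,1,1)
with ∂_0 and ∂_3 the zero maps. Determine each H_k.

H_0: b_0 = 9 − 0 − 8 = 1; torsion from ∂_1 factors > 1: none. So H_0 = Z.
H_1: b_1 = 27 − 8 − 17 = 2; torsion from ∂_2 factors > 1: none. So H_1 = Z^2.
H_2: b_2 = 18 − 17 − 0 = 1; torsion from ∂_3 factors > 1: none. So H_2 = Z.

H_0 = Z,  H_1 = Z^2,  H_2 = Z.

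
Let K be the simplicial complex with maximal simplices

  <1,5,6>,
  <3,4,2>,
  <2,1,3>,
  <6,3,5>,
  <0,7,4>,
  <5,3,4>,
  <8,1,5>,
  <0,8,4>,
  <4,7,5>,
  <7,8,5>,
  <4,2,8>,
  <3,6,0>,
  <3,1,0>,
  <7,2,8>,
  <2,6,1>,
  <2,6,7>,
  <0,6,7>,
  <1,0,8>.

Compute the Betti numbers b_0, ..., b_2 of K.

b_0 = 1, b_1 = 1, b_2 = 0.

Order the vertices as 0 < 1 < 2 < 3 < 4 < 5 < 6 < 7 < 8. Listing each simplex with vertices in this order, K has dimension 2 with simplices:

  0-simplices (9): [0], [1], [2], [3], [4], [5], [6], [7], [8]
  1-simplices (27): (27 of them)
  2-simplices (18): [0,1,3], [0,1,8], [0,3,6], [0,4,7], [0,4,8], [0,6,7], [1,2,3], [1,2,6], [1,5,6], [1,5,8], [2,3,4], [2,4,8], [2,6,7], [2,7,8], [3,4,5], [3,5,6], [4,5,7], [5,7,8]

giving chain groups C_0 ≅ Z^9, C_1 ≅ Z^27, C_2 ≅ Z^18.

∂_1: C_1 → C_0 is given by ∂[p,q] = [q] − [p]. For instance
  ∂[0,6] = [6] − [0].
The resulting 9×27 matrix has rank 8, and its Smith normal form has invariant factors (1,1,1,1,1,1,1,1).

Boundary ∂_2: C_2 → C_1 sends each 2-simplex [p,q,r] to [q,r] − [p,r] + [p,q]. For instance
  ∂[0,1,3] = [1,3] − [0,3] + [0,1],
  ∂[2,7,8] = [7,8] − [2,8] + [2,7].
The resulting 27×18 matrix has rank 18, and its Smith normal form has invariant factors (1,1,1,1,1,1,1,1,1,1,1,1,1,1,1,1,1,2).

Now H_k = ker ∂_k / im ∂_{k+1}, so:

  H_0: rank C_0 − rank ∂_1 = 9 − 8 = 1, and the invariant factors of ∂_1 are all 1, so H_0 ≅ Z.
  H_1: rank ker ∂_1 − rank ∂_2 = (27 − 8) − 18 = 1, and ∂_2 has invariant factor 2 > 1, so H_1 ≅ Z ⊕ Z_2.
  H_2: rank ker ∂_2 − rank ∂_3 = (18 − 18) − 0 = 0, and there is no ∂_3, so H_2 ≅ 0.

As a check, the Euler characteristic is 9 − 27 + 18 = 0, which agrees with 1 − 1 + 0 = 0.

Hence the Betti numbers are b_0 = 1, b_1 = 1, b_2 = 0.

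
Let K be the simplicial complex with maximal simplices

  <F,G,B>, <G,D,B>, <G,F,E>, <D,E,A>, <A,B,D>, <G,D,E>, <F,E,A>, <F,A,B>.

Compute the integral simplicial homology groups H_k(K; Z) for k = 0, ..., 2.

H_0 ≅ Z,  H_1 = 0,  H_2 ≅ Z.

Take the total order A < B < D < E < F < G on the vertex set. Then K (dimension 2) consists of the simplices:

  0-simplices (6): A, B, D, E, F, G
  1-simplices (12): AB, AD, AE, AF, BD, BF, BG, DE, DG, EF, EG, FG
  2-simplices (8): ABD, ABF, ADE, AEF, BDG, BFG, DEG, EFG

Hence C_0 ≅ Z^6, C_1 ≅ Z^12, C_2 ≅ Z^8.

The boundary map ∂_1: C_1 → C_0 sends each edge [p,q] (with p < q) to q − p. For instance
  ∂AD = D − A.
This gives a 6×12 integer matrix of rank 5; reducing to Smith normal form yields diagonal entries (1,1,1,1,1).

The boundary map ∂_2: C_2 → C_1 acts by ∂[p,q,r] = [q,r] − [p,r] + [p,q]. For instance
  ∂ADE = DE − AE + AD,
  ∂BDG = DG − BG + BD.
As a 12×8 matrix over Z this has rank 7, with invariant factors (1,1,1,1,1,1,1).

Reading off H_k = ker ∂_k / im ∂_{k+1}:

  H_0: rank C_0 − rank ∂_1 = 6 − 5 = 1, and the invariant factors of ∂_1 are all 1, so H_0 = Z.
  H_1: rank ker ∂_1 − rank ∂_2 = (12 − 5) − 7 = 0, and the invariant factors of ∂_2 are all 1, so H_1 = 0.
  H_2: rank ker ∂_2 − rank ∂_3 = (8 − 7) − 0 = 1, and there is no ∂_3, so H_2 = Z.

As a check, the Euler characteristic is 6 − 12 + 8 = 2, which agrees with 1 − 0 + 1 = 2.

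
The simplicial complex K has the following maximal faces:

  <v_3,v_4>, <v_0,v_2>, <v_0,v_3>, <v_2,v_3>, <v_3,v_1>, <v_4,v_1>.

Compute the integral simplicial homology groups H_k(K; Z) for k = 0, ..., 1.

Take the total order v_0 < v_1 < v_2 < v_3 < v_4 on the vertex set. Then K (dimension 1) consists of the simplices:

  0-simplices (5): [v_0], [v_1], [v_2], [v_3], [v_4]
  1-simplices (6): [v_0,v_2], [v_0,v_3], [v_1,v_3], [v_1,v_4], [v_2,v_3], [v_3,v_4]

giving chain groups C_0 ≅ Z^5, C_1 ≅ Z^6.

Boundary ∂_1: C_1 → C_0 sends each edge [p,q] (with p < q) to q − p. For instance
  ∂[v_1,v_3] = [v_3] − [v_1].
The 5×6 boundary matrix has rank 4 and Smith normal form diag(1,1,1,1).

Reading off H_k = ker ∂_k / im ∂_{k+1}:

  H_0: rank C_0 − rank ∂_1 = 5 − 4 = 1, and the invariant factors of ∂_1 are all 1, so H_0 = Z.
  H_1: rank ker ∂_1 − rank ∂_2 = (6 − 4) − 0 = 2, and there is no ∂_2, so H_1 = Z^2.

As a check, the Euler characteristic is 5 − 6 = -1, which agrees with 1 − 2 = -1.

H_0 = Z,  H_1 = Z^2.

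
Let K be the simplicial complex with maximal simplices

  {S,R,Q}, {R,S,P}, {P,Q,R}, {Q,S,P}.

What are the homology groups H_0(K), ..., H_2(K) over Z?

H_0 = Z,  H_1 = 0,  H_2 = Z.

We work with the vertex ordering P < Q < R < S. The simplices of K, each written with vertices in increasing order, are:

  0-simplices (4): P, Q, R, S
  1-simplices (6): PQ, PR, PS, QR, QS, RS
  2-simplices (4): PQR, PQS, PRS, QRS

Hence C_0 ≅ Z^4, C_1 ≅ Z^6, C_2 ≅ Z^4.

The boundary map ∂_1: C_1 → C_0 maps an edge to its endpoints' difference, ∂[p,q] = q − p. For instance
  ∂PS = S − P.
This gives a 4×6 integer matrix of rank 3; reducing to Smith normal form yields diagonal entries (1,1,1).

Boundary ∂_2: C_2 → C_1 sends each 2-simplex [p,q,r] to [q,r] − [p,r] + [p,q]. For instance
  ∂PRS = RS − PS + PR,
  ∂QRS = RS − QS + QR.
As a 6×4 matrix over Z this has rank 3, with invariant factors (1,1,1).

Computing H_k = (kernel of ∂_k) / (image of ∂_{k+1}):

  H_0: rank C_0 − rank ∂_1 = 4 − 3 = 1, and the invariant factors of ∂_1 are all 1, so H_0 ≅ Z.
  H_1: rank ker ∂_1 − rank ∂_2 = (6 − 3) − 3 = 0, and the invariant factors of ∂_2 are all 1, so H_1 ≅ 0.
  H_2: rank ker ∂_2 − rank ∂_3 = (4 − 3) − 0 = 1, and there is no ∂_3, so H_2 ≅ Z.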